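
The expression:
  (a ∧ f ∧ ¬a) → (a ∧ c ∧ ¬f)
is always true.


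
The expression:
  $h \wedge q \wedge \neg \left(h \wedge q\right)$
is never true.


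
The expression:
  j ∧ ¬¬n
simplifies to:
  j ∧ n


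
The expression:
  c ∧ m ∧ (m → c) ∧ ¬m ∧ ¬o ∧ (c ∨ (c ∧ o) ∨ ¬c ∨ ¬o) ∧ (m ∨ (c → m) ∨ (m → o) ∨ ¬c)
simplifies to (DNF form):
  False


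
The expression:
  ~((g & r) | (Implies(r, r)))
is never true.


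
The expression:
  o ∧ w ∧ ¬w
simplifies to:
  False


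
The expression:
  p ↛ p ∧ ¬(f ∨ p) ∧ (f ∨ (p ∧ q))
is never true.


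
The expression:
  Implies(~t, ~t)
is always true.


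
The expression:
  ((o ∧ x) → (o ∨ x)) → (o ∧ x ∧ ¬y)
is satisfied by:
  {x: True, o: True, y: False}


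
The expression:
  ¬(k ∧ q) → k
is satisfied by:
  {k: True}


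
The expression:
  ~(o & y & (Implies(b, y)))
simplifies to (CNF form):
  ~o | ~y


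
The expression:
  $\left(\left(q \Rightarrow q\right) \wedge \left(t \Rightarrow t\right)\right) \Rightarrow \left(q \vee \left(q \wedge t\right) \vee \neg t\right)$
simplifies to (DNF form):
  $q \vee \neg t$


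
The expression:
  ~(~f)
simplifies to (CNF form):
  f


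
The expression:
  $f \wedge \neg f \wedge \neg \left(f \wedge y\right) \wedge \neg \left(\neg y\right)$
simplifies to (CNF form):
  $\text{False}$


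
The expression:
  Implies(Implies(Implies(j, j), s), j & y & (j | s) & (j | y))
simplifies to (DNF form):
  ~s | (j & y)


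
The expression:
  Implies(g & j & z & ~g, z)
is always true.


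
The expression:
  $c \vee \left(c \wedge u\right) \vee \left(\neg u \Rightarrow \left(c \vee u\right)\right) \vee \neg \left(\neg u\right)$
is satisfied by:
  {c: True, u: True}
  {c: True, u: False}
  {u: True, c: False}


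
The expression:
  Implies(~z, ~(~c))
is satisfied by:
  {z: True, c: True}
  {z: True, c: False}
  {c: True, z: False}


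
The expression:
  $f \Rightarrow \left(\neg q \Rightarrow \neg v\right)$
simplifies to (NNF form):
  $q \vee \neg f \vee \neg v$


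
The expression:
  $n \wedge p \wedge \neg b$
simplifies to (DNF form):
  $n \wedge p \wedge \neg b$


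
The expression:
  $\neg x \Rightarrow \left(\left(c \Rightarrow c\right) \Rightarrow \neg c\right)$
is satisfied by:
  {x: True, c: False}
  {c: False, x: False}
  {c: True, x: True}


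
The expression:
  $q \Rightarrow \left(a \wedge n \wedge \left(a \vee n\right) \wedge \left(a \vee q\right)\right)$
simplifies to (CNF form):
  $\left(a \vee \neg q\right) \wedge \left(n \vee \neg q\right)$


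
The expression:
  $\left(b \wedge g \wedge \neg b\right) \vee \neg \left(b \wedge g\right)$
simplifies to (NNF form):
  $\neg b \vee \neg g$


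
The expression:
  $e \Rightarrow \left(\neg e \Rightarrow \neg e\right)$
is always true.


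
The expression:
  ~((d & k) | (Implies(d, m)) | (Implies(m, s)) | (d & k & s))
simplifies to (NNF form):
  False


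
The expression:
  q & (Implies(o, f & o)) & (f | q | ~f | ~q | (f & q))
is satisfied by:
  {f: True, q: True, o: False}
  {q: True, o: False, f: False}
  {o: True, f: True, q: True}


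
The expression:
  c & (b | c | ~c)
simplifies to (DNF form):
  c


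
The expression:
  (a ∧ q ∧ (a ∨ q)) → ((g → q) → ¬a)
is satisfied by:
  {q: False, a: False}
  {a: True, q: False}
  {q: True, a: False}


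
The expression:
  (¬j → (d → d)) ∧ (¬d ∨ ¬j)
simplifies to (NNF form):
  ¬d ∨ ¬j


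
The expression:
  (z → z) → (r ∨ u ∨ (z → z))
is always true.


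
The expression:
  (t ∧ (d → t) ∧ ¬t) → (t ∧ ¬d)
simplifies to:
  True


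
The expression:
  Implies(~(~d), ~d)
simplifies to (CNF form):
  ~d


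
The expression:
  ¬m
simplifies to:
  ¬m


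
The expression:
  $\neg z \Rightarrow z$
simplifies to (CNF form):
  $z$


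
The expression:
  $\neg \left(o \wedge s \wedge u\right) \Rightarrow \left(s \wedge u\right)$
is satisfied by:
  {u: True, s: True}


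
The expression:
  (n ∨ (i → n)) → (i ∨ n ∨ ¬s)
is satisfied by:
  {i: True, n: True, s: False}
  {i: True, s: False, n: False}
  {n: True, s: False, i: False}
  {n: False, s: False, i: False}
  {i: True, n: True, s: True}
  {i: True, s: True, n: False}
  {n: True, s: True, i: False}


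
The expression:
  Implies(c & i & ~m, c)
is always true.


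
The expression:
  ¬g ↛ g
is always true.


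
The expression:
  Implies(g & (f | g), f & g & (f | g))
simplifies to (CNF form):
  f | ~g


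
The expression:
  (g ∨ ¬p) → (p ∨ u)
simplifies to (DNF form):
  p ∨ u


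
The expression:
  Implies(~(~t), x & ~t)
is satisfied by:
  {t: False}


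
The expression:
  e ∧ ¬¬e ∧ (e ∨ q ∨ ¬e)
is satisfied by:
  {e: True}


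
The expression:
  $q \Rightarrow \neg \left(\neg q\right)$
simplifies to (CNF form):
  $\text{True}$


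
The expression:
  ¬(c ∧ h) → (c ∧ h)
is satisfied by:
  {h: True, c: True}


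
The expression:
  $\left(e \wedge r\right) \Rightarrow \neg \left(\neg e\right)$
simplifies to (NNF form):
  $\text{True}$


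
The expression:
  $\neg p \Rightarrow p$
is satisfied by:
  {p: True}


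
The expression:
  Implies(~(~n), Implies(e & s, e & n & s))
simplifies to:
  True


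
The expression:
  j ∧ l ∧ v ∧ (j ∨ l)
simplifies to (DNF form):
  j ∧ l ∧ v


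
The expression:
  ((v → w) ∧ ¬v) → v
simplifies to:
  v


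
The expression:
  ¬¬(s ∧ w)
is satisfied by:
  {w: True, s: True}


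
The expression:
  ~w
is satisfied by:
  {w: False}


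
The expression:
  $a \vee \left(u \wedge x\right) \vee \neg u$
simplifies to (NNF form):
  $a \vee x \vee \neg u$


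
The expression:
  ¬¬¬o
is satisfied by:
  {o: False}


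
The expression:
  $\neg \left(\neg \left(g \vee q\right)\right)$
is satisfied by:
  {q: True, g: True}
  {q: True, g: False}
  {g: True, q: False}


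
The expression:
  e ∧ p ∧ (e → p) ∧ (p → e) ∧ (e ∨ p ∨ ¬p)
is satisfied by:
  {p: True, e: True}


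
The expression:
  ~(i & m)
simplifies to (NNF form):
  ~i | ~m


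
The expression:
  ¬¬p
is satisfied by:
  {p: True}


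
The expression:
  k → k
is always true.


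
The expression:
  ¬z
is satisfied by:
  {z: False}


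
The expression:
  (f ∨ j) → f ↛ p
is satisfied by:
  {f: False, j: False, p: False}
  {p: True, f: False, j: False}
  {f: True, p: False, j: False}
  {j: True, f: True, p: False}


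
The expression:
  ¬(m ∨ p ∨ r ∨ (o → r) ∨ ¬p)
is never true.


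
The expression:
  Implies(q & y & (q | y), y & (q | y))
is always true.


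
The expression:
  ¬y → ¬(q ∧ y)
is always true.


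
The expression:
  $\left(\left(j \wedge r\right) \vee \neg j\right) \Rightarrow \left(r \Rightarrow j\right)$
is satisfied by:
  {j: True, r: False}
  {r: False, j: False}
  {r: True, j: True}


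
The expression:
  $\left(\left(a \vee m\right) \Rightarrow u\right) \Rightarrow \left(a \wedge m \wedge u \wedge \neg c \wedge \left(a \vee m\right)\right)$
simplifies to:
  $\left(a \vee m\right) \wedge \left(a \vee \neg u\right) \wedge \left(m \vee \neg u\right) \wedge \left(\neg c \vee \neg u\right)$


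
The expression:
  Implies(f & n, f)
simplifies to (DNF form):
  True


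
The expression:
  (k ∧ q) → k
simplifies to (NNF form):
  True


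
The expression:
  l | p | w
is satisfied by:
  {p: True, l: True, w: True}
  {p: True, l: True, w: False}
  {p: True, w: True, l: False}
  {p: True, w: False, l: False}
  {l: True, w: True, p: False}
  {l: True, w: False, p: False}
  {w: True, l: False, p: False}


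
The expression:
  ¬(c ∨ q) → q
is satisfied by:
  {q: True, c: True}
  {q: True, c: False}
  {c: True, q: False}


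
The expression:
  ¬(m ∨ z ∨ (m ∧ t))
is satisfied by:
  {z: False, m: False}


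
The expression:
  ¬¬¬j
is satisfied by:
  {j: False}


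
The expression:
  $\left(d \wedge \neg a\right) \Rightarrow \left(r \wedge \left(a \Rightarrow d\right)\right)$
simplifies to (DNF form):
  $a \vee r \vee \neg d$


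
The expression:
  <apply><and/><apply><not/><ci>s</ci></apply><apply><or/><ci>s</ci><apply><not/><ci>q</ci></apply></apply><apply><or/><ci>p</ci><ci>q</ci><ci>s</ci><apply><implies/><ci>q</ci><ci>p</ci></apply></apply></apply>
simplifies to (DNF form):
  <apply><and/><apply><not/><ci>q</ci></apply><apply><not/><ci>s</ci></apply></apply>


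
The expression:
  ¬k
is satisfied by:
  {k: False}


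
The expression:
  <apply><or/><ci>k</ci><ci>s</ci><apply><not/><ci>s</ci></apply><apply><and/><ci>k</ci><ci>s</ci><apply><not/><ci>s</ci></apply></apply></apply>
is always true.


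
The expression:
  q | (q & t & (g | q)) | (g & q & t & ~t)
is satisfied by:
  {q: True}


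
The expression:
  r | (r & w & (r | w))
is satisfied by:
  {r: True}


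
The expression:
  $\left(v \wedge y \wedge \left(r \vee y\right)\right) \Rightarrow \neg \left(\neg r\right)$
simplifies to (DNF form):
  $r \vee \neg v \vee \neg y$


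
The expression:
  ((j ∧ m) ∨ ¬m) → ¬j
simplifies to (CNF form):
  ¬j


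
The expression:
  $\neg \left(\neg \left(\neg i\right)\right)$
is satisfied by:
  {i: False}


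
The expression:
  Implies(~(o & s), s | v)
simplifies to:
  s | v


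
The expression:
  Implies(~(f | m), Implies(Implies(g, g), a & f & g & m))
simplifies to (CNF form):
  f | m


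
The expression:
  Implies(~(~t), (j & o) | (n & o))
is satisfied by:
  {o: True, j: True, n: True, t: False}
  {o: True, j: True, n: False, t: False}
  {o: True, n: True, j: False, t: False}
  {o: True, n: False, j: False, t: False}
  {j: True, n: True, o: False, t: False}
  {j: True, o: False, n: False, t: False}
  {j: False, n: True, o: False, t: False}
  {j: False, o: False, n: False, t: False}
  {o: True, t: True, j: True, n: True}
  {o: True, t: True, j: True, n: False}
  {o: True, t: True, n: True, j: False}


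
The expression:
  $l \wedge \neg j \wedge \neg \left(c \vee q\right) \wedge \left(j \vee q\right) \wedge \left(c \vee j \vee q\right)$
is never true.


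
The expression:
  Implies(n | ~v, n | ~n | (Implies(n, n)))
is always true.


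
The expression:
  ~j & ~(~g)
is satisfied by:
  {g: True, j: False}


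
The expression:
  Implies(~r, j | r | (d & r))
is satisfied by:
  {r: True, j: True}
  {r: True, j: False}
  {j: True, r: False}


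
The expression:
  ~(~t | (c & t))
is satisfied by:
  {t: True, c: False}


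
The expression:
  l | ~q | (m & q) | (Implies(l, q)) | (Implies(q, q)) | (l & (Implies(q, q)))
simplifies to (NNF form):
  True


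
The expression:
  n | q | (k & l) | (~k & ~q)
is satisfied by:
  {n: True, q: True, l: True, k: False}
  {n: True, q: True, k: False, l: False}
  {n: True, l: True, k: False, q: False}
  {n: True, k: False, l: False, q: False}
  {q: True, l: True, k: False, n: False}
  {q: True, k: False, l: False, n: False}
  {l: True, q: False, k: False, n: False}
  {q: False, k: False, l: False, n: False}
  {q: True, n: True, k: True, l: True}
  {q: True, n: True, k: True, l: False}
  {n: True, k: True, l: True, q: False}
  {n: True, k: True, q: False, l: False}
  {l: True, k: True, q: True, n: False}
  {k: True, q: True, n: False, l: False}
  {k: True, l: True, n: False, q: False}


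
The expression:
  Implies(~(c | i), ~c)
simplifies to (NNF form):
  True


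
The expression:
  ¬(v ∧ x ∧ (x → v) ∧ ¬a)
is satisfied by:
  {a: True, v: False, x: False}
  {v: False, x: False, a: False}
  {a: True, x: True, v: False}
  {x: True, v: False, a: False}
  {a: True, v: True, x: False}
  {v: True, a: False, x: False}
  {a: True, x: True, v: True}


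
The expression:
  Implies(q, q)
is always true.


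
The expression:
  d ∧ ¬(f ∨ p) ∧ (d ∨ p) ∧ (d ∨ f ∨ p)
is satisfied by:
  {d: True, p: False, f: False}


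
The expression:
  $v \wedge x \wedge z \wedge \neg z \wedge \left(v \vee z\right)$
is never true.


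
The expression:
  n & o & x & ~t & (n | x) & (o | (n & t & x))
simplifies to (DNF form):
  n & o & x & ~t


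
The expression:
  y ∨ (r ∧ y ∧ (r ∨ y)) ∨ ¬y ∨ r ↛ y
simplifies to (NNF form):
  True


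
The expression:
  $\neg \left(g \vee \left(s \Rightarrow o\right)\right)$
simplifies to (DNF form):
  $s \wedge \neg g \wedge \neg o$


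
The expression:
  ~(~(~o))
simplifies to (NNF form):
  ~o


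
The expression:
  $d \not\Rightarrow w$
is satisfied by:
  {d: True, w: False}


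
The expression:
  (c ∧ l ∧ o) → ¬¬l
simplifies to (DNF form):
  True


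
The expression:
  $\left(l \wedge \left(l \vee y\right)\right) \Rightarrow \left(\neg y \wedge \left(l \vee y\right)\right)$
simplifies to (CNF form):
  $\neg l \vee \neg y$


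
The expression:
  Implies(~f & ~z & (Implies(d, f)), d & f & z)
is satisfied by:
  {d: True, z: True, f: True}
  {d: True, z: True, f: False}
  {d: True, f: True, z: False}
  {d: True, f: False, z: False}
  {z: True, f: True, d: False}
  {z: True, f: False, d: False}
  {f: True, z: False, d: False}


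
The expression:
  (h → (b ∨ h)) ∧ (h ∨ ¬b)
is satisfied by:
  {h: True, b: False}
  {b: False, h: False}
  {b: True, h: True}


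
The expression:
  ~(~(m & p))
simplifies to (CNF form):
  m & p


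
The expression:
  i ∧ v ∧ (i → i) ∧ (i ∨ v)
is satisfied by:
  {i: True, v: True}


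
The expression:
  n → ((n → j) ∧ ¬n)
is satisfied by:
  {n: False}


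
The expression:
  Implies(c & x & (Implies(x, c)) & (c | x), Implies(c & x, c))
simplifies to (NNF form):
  True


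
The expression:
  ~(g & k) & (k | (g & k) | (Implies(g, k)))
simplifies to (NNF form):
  ~g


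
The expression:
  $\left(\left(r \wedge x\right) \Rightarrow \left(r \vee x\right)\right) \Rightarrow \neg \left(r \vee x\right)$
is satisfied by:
  {x: False, r: False}


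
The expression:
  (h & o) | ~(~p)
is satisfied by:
  {o: True, p: True, h: True}
  {o: True, p: True, h: False}
  {p: True, h: True, o: False}
  {p: True, h: False, o: False}
  {o: True, h: True, p: False}


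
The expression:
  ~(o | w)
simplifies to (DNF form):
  ~o & ~w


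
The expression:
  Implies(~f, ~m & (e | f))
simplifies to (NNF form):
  f | (e & ~m)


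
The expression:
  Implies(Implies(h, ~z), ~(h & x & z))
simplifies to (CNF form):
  True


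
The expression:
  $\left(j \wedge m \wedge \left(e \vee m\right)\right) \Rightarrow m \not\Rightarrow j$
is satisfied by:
  {m: False, j: False}
  {j: True, m: False}
  {m: True, j: False}


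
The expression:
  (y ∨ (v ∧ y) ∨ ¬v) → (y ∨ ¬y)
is always true.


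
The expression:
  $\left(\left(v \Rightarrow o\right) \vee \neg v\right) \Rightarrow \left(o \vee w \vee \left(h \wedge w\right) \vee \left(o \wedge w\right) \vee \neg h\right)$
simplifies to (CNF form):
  $o \vee v \vee w \vee \neg h$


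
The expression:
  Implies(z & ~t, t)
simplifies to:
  t | ~z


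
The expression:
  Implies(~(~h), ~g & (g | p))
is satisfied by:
  {p: True, g: False, h: False}
  {g: False, h: False, p: False}
  {p: True, g: True, h: False}
  {g: True, p: False, h: False}
  {h: True, p: True, g: False}


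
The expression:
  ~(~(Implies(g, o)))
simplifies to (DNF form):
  o | ~g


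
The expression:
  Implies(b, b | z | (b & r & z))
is always true.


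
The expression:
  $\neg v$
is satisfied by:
  {v: False}


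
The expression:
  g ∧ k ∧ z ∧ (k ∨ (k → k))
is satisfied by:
  {z: True, g: True, k: True}


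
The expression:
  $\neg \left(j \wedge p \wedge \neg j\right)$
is always true.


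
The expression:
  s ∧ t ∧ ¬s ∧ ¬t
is never true.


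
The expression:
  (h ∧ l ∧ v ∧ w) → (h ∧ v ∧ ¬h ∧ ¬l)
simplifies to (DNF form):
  ¬h ∨ ¬l ∨ ¬v ∨ ¬w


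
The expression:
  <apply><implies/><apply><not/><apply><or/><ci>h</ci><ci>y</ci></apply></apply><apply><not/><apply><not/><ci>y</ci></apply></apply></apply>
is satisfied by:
  {y: True, h: True}
  {y: True, h: False}
  {h: True, y: False}


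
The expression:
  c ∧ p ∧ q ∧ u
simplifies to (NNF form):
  c ∧ p ∧ q ∧ u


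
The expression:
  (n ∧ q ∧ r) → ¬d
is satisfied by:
  {q: False, d: False, n: False, r: False}
  {r: True, q: False, d: False, n: False}
  {n: True, q: False, d: False, r: False}
  {r: True, n: True, q: False, d: False}
  {d: True, r: False, q: False, n: False}
  {r: True, d: True, q: False, n: False}
  {n: True, d: True, r: False, q: False}
  {r: True, n: True, d: True, q: False}
  {q: True, n: False, d: False, r: False}
  {r: True, q: True, n: False, d: False}
  {n: True, q: True, r: False, d: False}
  {r: True, n: True, q: True, d: False}
  {d: True, q: True, n: False, r: False}
  {r: True, d: True, q: True, n: False}
  {n: True, d: True, q: True, r: False}


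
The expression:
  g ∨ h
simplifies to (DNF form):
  g ∨ h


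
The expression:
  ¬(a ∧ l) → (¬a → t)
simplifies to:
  a ∨ t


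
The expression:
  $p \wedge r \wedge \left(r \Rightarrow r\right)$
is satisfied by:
  {r: True, p: True}


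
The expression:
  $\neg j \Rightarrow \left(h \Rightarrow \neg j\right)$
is always true.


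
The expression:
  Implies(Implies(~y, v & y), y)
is always true.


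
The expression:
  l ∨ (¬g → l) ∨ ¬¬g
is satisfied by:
  {l: True, g: True}
  {l: True, g: False}
  {g: True, l: False}


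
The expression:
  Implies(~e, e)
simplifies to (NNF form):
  e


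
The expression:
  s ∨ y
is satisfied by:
  {y: True, s: True}
  {y: True, s: False}
  {s: True, y: False}


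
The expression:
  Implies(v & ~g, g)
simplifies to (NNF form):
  g | ~v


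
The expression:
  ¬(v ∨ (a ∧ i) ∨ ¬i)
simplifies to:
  i ∧ ¬a ∧ ¬v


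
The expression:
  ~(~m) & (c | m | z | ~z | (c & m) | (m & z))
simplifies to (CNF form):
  m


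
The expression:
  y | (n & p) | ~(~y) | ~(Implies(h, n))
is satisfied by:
  {y: True, p: True, h: True, n: False}
  {y: True, p: True, h: False, n: False}
  {y: True, h: True, p: False, n: False}
  {y: True, h: False, p: False, n: False}
  {n: True, y: True, p: True, h: True}
  {n: True, y: True, p: True, h: False}
  {n: True, y: True, p: False, h: True}
  {n: True, y: True, p: False, h: False}
  {p: True, h: True, y: False, n: False}
  {h: True, y: False, p: False, n: False}
  {n: True, p: True, h: True, y: False}
  {n: True, p: True, y: False, h: False}


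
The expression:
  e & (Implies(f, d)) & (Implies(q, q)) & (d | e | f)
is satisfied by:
  {d: True, e: True, f: False}
  {e: True, f: False, d: False}
  {f: True, d: True, e: True}


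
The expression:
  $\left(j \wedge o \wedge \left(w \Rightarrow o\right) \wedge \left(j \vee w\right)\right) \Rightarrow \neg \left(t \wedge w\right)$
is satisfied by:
  {w: False, t: False, o: False, j: False}
  {j: True, w: False, t: False, o: False}
  {o: True, w: False, t: False, j: False}
  {j: True, o: True, w: False, t: False}
  {t: True, j: False, w: False, o: False}
  {j: True, t: True, w: False, o: False}
  {o: True, t: True, j: False, w: False}
  {j: True, o: True, t: True, w: False}
  {w: True, o: False, t: False, j: False}
  {j: True, w: True, o: False, t: False}
  {o: True, w: True, j: False, t: False}
  {j: True, o: True, w: True, t: False}
  {t: True, w: True, o: False, j: False}
  {j: True, t: True, w: True, o: False}
  {o: True, t: True, w: True, j: False}


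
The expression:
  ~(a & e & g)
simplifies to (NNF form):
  ~a | ~e | ~g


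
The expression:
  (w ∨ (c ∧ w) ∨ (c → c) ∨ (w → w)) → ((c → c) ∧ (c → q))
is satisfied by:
  {q: True, c: False}
  {c: False, q: False}
  {c: True, q: True}


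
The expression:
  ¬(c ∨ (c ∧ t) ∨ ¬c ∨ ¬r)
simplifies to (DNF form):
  False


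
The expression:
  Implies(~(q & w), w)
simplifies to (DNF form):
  w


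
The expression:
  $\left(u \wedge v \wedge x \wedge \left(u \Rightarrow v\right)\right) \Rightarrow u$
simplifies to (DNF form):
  $\text{True}$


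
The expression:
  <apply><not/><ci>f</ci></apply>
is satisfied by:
  {f: False}


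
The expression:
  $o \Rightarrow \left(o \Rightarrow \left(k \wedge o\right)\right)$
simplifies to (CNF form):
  $k \vee \neg o$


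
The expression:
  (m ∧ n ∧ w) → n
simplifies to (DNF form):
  True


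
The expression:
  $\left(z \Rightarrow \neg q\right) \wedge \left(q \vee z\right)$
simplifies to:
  $\left(q \wedge \neg z\right) \vee \left(z \wedge \neg q\right)$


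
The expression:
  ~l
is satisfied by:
  {l: False}


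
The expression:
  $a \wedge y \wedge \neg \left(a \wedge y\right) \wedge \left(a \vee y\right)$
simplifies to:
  $\text{False}$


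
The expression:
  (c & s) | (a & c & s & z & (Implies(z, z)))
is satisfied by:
  {c: True, s: True}


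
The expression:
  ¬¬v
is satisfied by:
  {v: True}


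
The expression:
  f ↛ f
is never true.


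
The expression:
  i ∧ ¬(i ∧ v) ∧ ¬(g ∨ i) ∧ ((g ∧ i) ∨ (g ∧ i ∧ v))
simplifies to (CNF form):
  False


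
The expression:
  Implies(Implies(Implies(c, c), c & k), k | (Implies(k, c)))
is always true.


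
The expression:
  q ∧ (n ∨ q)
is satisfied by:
  {q: True}


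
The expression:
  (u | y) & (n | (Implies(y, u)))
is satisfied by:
  {n: True, u: True, y: True}
  {n: True, u: True, y: False}
  {u: True, y: True, n: False}
  {u: True, y: False, n: False}
  {n: True, y: True, u: False}


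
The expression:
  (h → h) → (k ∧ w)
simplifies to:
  k ∧ w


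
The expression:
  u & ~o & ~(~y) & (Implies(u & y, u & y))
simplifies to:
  u & y & ~o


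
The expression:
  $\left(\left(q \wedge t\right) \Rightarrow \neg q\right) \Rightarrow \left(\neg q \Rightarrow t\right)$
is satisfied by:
  {t: True, q: True}
  {t: True, q: False}
  {q: True, t: False}


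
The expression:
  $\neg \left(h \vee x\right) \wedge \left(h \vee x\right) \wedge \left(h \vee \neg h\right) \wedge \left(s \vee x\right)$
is never true.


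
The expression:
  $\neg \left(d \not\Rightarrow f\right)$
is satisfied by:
  {f: True, d: False}
  {d: False, f: False}
  {d: True, f: True}


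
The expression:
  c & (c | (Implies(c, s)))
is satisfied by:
  {c: True}


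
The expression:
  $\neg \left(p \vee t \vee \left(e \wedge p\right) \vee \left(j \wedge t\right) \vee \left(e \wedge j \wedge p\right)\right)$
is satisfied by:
  {p: False, t: False}


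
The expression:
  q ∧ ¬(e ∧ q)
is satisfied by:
  {q: True, e: False}


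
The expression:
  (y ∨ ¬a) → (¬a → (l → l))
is always true.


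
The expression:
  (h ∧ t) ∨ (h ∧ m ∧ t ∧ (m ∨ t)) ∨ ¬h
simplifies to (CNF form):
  t ∨ ¬h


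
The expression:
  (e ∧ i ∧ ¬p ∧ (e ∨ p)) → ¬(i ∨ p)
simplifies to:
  p ∨ ¬e ∨ ¬i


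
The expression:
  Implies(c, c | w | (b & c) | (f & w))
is always true.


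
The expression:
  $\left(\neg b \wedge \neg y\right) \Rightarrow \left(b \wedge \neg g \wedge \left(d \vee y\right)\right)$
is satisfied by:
  {y: True, b: True}
  {y: True, b: False}
  {b: True, y: False}


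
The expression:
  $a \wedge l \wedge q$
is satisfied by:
  {a: True, q: True, l: True}


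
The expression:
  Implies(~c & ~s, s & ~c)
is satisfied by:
  {c: True, s: True}
  {c: True, s: False}
  {s: True, c: False}


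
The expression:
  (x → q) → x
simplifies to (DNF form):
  x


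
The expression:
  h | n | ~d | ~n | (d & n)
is always true.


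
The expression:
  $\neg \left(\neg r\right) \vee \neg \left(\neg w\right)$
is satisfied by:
  {r: True, w: True}
  {r: True, w: False}
  {w: True, r: False}


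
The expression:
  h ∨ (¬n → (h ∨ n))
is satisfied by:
  {n: True, h: True}
  {n: True, h: False}
  {h: True, n: False}


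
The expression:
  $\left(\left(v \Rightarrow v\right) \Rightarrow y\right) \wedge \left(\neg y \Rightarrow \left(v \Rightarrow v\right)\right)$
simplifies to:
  $y$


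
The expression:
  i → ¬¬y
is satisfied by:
  {y: True, i: False}
  {i: False, y: False}
  {i: True, y: True}


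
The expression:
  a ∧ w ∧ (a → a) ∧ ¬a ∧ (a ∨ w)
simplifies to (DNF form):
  False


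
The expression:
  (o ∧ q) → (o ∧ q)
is always true.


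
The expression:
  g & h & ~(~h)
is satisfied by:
  {h: True, g: True}


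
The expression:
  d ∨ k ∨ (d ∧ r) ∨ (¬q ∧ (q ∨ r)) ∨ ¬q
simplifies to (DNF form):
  d ∨ k ∨ ¬q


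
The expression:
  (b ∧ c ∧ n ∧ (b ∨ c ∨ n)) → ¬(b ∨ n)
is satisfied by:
  {c: False, n: False, b: False}
  {b: True, c: False, n: False}
  {n: True, c: False, b: False}
  {b: True, n: True, c: False}
  {c: True, b: False, n: False}
  {b: True, c: True, n: False}
  {n: True, c: True, b: False}


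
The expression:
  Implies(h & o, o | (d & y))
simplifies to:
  True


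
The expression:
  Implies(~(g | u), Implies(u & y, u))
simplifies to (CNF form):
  True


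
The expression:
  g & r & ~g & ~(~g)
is never true.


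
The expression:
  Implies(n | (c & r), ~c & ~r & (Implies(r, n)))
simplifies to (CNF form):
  (~c | ~n) & (~c | ~r) & (~n | ~r) & (~c | ~n | ~r)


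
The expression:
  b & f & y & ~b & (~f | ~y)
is never true.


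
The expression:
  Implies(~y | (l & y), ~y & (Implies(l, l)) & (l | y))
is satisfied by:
  {y: True, l: False}
  {l: True, y: False}


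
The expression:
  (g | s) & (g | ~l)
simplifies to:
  g | (s & ~l)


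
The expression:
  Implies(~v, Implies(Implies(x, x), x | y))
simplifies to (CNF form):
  v | x | y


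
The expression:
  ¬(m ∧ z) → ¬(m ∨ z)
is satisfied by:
  {z: False, m: False}
  {m: True, z: True}


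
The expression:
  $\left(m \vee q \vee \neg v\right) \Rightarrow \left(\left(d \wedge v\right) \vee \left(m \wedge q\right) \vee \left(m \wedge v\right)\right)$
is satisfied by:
  {v: True, d: True, m: True, q: False}
  {v: True, d: True, m: False, q: False}
  {v: True, m: True, d: False, q: False}
  {v: True, m: False, d: False, q: False}
  {q: True, v: True, d: True, m: True}
  {q: True, v: True, d: True, m: False}
  {q: True, v: True, d: False, m: True}
  {d: True, q: True, m: True, v: False}
  {d: False, q: True, m: True, v: False}


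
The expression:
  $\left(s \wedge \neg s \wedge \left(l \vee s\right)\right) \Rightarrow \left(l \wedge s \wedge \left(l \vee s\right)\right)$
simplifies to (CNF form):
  $\text{True}$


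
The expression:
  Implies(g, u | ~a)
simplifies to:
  u | ~a | ~g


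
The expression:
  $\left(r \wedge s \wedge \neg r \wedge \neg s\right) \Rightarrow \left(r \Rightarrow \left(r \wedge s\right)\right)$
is always true.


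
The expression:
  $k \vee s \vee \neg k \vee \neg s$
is always true.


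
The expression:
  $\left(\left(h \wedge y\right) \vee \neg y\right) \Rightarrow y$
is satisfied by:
  {y: True}


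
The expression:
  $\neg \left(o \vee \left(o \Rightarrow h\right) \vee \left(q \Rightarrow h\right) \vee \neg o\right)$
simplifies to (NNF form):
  $\text{False}$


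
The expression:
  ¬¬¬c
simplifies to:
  ¬c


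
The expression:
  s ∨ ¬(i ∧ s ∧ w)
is always true.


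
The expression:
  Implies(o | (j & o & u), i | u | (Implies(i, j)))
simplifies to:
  True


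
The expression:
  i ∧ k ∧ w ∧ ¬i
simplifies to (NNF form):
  False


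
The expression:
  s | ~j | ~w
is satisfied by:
  {s: True, w: False, j: False}
  {w: False, j: False, s: False}
  {j: True, s: True, w: False}
  {j: True, w: False, s: False}
  {s: True, w: True, j: False}
  {w: True, s: False, j: False}
  {j: True, w: True, s: True}


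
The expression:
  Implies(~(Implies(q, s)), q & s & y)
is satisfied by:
  {s: True, q: False}
  {q: False, s: False}
  {q: True, s: True}


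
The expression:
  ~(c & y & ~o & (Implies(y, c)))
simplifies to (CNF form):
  o | ~c | ~y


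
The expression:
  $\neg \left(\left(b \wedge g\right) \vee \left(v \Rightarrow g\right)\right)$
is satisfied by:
  {v: True, g: False}


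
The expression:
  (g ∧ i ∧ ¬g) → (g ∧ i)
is always true.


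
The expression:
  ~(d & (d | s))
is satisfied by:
  {d: False}


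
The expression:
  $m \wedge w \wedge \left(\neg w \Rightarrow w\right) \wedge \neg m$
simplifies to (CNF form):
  $\text{False}$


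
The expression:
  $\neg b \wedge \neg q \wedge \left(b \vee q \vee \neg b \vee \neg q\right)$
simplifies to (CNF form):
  $\neg b \wedge \neg q$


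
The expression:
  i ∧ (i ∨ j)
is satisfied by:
  {i: True}


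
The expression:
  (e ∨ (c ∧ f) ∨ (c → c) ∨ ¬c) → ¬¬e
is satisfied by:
  {e: True}


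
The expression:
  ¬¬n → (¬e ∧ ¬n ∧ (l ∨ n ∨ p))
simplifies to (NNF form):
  ¬n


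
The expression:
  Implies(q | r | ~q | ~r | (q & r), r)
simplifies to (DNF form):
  r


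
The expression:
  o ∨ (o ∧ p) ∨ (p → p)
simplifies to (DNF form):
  True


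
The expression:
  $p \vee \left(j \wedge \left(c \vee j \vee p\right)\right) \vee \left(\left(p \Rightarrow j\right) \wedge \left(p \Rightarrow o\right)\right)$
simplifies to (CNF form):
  $\text{True}$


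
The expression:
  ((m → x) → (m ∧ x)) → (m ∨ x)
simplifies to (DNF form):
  True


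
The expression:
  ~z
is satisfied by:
  {z: False}


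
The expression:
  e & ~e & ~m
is never true.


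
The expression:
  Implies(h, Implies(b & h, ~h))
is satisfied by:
  {h: False, b: False}
  {b: True, h: False}
  {h: True, b: False}


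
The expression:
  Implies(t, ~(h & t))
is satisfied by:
  {h: False, t: False}
  {t: True, h: False}
  {h: True, t: False}


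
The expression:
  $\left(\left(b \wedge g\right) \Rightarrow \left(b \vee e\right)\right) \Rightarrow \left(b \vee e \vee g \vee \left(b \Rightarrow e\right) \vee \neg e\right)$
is always true.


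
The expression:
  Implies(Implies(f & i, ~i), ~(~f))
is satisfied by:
  {f: True}


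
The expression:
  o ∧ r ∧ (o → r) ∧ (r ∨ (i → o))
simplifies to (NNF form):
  o ∧ r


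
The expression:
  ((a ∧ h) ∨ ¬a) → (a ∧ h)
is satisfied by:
  {a: True}


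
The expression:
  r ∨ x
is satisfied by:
  {r: True, x: True}
  {r: True, x: False}
  {x: True, r: False}


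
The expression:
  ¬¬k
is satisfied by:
  {k: True}


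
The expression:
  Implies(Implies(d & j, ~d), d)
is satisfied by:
  {d: True}


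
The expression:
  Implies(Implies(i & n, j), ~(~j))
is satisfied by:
  {n: True, j: True, i: True}
  {n: True, j: True, i: False}
  {j: True, i: True, n: False}
  {j: True, i: False, n: False}
  {n: True, i: True, j: False}


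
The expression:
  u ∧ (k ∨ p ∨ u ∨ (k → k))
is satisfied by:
  {u: True}


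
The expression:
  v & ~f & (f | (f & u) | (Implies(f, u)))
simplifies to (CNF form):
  v & ~f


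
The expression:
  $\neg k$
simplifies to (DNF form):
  $\neg k$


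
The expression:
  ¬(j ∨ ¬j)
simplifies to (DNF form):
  False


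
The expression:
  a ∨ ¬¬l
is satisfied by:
  {a: True, l: True}
  {a: True, l: False}
  {l: True, a: False}


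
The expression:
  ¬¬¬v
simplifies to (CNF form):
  ¬v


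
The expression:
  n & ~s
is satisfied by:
  {n: True, s: False}


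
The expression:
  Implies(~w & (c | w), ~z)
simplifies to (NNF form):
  w | ~c | ~z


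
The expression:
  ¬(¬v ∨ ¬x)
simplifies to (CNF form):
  v ∧ x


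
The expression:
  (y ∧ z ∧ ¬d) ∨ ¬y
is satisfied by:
  {z: True, d: False, y: False}
  {d: False, y: False, z: False}
  {z: True, d: True, y: False}
  {d: True, z: False, y: False}
  {y: True, z: True, d: False}


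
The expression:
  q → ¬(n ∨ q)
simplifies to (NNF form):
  ¬q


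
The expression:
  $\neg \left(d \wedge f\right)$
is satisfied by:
  {d: False, f: False}
  {f: True, d: False}
  {d: True, f: False}


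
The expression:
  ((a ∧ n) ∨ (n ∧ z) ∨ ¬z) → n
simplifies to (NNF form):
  n ∨ z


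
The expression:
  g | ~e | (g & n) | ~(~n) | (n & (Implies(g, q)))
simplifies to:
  g | n | ~e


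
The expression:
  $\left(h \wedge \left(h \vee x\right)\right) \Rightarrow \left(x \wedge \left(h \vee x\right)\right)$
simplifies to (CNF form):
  $x \vee \neg h$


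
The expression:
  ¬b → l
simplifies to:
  b ∨ l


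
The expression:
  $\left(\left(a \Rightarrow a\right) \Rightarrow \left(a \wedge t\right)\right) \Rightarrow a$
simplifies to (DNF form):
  $\text{True}$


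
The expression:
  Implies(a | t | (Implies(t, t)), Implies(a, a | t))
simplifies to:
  True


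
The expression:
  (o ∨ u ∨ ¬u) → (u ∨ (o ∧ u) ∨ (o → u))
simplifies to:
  u ∨ ¬o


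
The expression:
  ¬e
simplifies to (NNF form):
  ¬e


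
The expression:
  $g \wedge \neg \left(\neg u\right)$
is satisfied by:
  {u: True, g: True}


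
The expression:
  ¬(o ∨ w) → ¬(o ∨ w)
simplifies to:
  True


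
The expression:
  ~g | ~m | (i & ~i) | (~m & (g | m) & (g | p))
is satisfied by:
  {g: False, m: False}
  {m: True, g: False}
  {g: True, m: False}


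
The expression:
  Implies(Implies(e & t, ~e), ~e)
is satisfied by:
  {t: True, e: False}
  {e: False, t: False}
  {e: True, t: True}


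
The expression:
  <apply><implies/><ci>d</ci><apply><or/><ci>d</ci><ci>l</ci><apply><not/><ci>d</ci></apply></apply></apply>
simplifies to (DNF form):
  <true/>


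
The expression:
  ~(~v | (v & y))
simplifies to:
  v & ~y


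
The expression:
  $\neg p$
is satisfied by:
  {p: False}


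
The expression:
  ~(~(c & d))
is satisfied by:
  {c: True, d: True}


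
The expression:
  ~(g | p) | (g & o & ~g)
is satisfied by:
  {g: False, p: False}


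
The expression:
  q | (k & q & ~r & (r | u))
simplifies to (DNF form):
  q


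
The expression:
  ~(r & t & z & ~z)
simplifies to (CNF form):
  True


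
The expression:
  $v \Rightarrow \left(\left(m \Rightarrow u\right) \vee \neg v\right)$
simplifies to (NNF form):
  $u \vee \neg m \vee \neg v$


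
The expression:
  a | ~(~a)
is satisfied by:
  {a: True}


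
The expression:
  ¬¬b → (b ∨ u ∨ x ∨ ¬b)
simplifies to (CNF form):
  True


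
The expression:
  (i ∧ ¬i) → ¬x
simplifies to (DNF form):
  True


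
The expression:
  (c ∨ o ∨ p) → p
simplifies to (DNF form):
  p ∨ (¬c ∧ ¬o)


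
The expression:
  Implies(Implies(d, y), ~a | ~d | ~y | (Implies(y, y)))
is always true.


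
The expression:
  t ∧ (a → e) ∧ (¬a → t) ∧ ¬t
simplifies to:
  False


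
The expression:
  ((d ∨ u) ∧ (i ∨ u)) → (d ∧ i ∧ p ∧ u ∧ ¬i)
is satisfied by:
  {u: False, d: False, i: False}
  {i: True, u: False, d: False}
  {d: True, u: False, i: False}


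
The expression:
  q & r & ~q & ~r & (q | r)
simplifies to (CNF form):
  False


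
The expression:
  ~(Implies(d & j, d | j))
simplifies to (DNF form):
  False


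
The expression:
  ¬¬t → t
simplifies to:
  True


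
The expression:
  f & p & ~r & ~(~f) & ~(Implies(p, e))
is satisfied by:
  {p: True, f: True, e: False, r: False}


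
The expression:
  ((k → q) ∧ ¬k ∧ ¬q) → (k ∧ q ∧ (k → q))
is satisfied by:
  {k: True, q: True}
  {k: True, q: False}
  {q: True, k: False}


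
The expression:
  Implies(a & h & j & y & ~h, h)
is always true.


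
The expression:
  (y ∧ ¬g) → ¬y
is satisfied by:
  {g: True, y: False}
  {y: False, g: False}
  {y: True, g: True}


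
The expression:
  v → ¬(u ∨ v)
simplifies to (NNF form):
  ¬v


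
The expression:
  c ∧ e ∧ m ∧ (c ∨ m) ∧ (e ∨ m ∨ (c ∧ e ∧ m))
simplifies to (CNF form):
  c ∧ e ∧ m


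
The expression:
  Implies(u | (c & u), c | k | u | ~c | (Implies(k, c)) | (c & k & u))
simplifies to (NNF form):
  True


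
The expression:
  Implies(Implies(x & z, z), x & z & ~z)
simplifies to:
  False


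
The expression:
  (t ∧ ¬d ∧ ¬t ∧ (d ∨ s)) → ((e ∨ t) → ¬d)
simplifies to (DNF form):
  True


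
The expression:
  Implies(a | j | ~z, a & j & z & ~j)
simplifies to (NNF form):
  z & ~a & ~j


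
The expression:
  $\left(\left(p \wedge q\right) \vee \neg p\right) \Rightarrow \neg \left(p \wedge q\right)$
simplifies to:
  $\neg p \vee \neg q$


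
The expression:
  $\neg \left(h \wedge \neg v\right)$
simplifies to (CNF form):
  $v \vee \neg h$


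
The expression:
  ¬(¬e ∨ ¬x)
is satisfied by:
  {e: True, x: True}


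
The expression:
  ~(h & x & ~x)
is always true.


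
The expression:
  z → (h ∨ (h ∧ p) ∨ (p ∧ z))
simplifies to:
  h ∨ p ∨ ¬z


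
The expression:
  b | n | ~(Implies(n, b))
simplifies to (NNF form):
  b | n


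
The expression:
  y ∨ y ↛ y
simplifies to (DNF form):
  y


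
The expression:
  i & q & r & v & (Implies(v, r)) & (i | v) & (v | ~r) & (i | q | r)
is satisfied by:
  {r: True, i: True, q: True, v: True}


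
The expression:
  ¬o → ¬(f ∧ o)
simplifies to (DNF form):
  True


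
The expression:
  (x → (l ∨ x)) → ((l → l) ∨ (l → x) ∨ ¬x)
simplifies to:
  True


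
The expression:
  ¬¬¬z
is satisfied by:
  {z: False}


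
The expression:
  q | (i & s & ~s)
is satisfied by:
  {q: True}


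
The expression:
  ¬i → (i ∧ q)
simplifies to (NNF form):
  i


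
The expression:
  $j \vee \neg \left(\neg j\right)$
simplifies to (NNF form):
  $j$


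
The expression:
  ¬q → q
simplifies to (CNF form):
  q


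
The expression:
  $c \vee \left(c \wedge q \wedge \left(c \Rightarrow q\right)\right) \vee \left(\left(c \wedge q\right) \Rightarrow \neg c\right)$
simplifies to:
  $\text{True}$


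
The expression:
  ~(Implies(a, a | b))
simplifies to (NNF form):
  False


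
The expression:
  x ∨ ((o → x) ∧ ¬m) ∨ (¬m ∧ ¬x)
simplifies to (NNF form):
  x ∨ ¬m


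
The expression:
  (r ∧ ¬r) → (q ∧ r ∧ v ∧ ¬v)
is always true.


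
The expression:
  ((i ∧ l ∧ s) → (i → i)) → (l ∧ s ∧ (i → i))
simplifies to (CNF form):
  l ∧ s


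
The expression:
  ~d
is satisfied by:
  {d: False}


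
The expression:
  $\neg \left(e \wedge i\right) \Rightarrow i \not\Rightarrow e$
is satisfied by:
  {i: True}
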